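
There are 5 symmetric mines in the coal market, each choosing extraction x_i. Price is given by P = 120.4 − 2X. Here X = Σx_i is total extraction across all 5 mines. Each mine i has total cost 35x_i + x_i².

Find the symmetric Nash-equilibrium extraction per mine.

6.1

A representative mine's profit is π_i = x_i(120.4 − 2X) − 35x_i − x_i², with X = x_i + Σ_{j≠i} x_j.
First-order condition: 85.4 − 6x_i − 2Σ_{j≠i} x_j = 0.
Imposing symmetry (x_j = x for all j) turns Σ_{j≠i} x_j into 4x, so 85.4 = 14x and x = 6.1.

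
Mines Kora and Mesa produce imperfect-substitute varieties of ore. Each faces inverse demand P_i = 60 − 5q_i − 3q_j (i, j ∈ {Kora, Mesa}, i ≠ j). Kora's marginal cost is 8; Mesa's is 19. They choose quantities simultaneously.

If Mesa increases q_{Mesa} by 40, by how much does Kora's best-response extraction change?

-12

Mine Kora's profit: π = q_{Kora}(60 − 5q_{Kora} − 3q_{Mesa}) − 8q_{Kora}.
∂π/∂q_{Kora} = 52 − 10q_{Kora} − 3q_{Mesa} = 0 ⇒ q_{Kora} = 5.2 − 0.3q_{Mesa}.
The reaction-function slope is −0.3, so a 40-unit rise in q_{Mesa} moves q_{Kora} by −0.3 × 40 = −12. Kora's best response falls — the actions are strategic substitutes.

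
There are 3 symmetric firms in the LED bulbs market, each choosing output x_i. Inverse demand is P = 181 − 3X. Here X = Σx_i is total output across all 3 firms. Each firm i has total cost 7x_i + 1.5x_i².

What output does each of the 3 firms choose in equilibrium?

11.6

A representative firm's profit is π_i = x_i(181 − 3X) − 7x_i − 1.5x_i², with X = x_i + Σ_{j≠i} x_j.
First-order condition: 174 − 9x_i − 3Σ_{j≠i} x_j = 0.
With identical firms, set every x_j = x: then 174 − 9x − 6x = 0, i.e. x = 174/15 = 11.6.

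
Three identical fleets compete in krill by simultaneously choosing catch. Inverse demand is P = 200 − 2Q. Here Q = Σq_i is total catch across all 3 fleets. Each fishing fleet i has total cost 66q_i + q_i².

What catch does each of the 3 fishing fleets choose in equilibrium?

13.4

A representative fishing fleet's profit is π_i = q_i(200 − 2Q) − 66q_i − q_i², with Q = q_i + Σ_{j≠i} q_j.
First-order condition: 134 − 6q_i − 2Σ_{j≠i} q_j = 0.
In a symmetric equilibrium every fishing fleet chooses the same q, so Σ_{j≠i} q_j = 2q. The condition becomes 134 − 10q = 0, giving q = 134/10 = 13.4.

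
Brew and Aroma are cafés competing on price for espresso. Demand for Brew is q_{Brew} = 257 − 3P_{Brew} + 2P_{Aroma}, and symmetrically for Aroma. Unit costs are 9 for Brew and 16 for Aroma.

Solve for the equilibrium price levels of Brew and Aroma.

Brew's profit: π = (P_{Brew} − 9)(257 − 3P_{Brew} + 2P_{Aroma}).
∂π/∂P_{Brew} = 284 − 6P_{Brew} + 2P_{Aroma} = 0 ⇒ P_{Brew} = 142/3 + (1/3)P_{Aroma}.
Similarly P_{Aroma} = 305/6 + (1/3)P_{Brew}.
Substituting the second reaction function into the first: P_{Brew} = 142/3 + (1/3)(305/6 + (1/3)P_{Brew}), which gives (8/9)P_{Brew} = 1157/18 ⇒ P_{Brew} = 72.3125.
Then P_{Aroma} = 305/6 + (1/3)·72.3125 = 74.9375.

72.3125, 74.9375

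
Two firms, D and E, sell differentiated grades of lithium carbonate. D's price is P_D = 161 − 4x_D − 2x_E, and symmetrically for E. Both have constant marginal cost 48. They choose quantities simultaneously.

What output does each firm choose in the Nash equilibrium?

11.3

Firm D's profit: π = x_D(161 − 4x_D − 2x_E) − 48x_D.
∂π/∂x_D = 113 − 8x_D − 2x_E = 0 ⇒ x_D = 14.125 − 0.25x_E.
The game is symmetric, so in equilibrium x_E = x_D: the reaction function gives 1.25x_D = 14.125, hence x_D = 11.3.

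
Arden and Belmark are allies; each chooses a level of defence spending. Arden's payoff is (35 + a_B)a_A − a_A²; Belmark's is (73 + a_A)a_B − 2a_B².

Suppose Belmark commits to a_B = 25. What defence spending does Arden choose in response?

30

Expanding Arden's payoff: 35a_A + a_Ba_A − a_A².
∂π/∂a_A = 35 + a_B − 2a_A = 0, so a_A = 17.5 + 0.5a_B.
At a_B = 25: a_A = 17.5 + 0.5·25 = 30.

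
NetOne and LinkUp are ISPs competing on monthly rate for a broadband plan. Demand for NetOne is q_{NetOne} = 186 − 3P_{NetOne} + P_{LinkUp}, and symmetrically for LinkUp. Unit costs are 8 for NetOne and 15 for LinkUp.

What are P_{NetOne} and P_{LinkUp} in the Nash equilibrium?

42.6, 45.6

NetOne's profit: π = (P_{NetOne} − 8)(186 − 3P_{NetOne} + P_{LinkUp}).
∂π/∂P_{NetOne} = 210 − 6P_{NetOne} + P_{LinkUp} = 0 ⇒ P_{NetOne} = 35 + (1/6)P_{LinkUp}.
Similarly P_{LinkUp} = 38.5 + (1/6)P_{NetOne}.
Substituting the second reaction function into the first: P_{NetOne} = 35 + (1/6)(38.5 + (1/6)P_{NetOne}), which gives (35/36)P_{NetOne} = 497/12 ⇒ P_{NetOne} = 42.6.
Then P_{LinkUp} = 38.5 + (1/6)·42.6 = 45.6.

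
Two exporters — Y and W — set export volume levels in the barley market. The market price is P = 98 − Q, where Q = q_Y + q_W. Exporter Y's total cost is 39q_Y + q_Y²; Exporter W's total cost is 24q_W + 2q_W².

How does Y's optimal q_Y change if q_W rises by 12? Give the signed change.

Exporter Y's profit: π = q_Y(98 − (q_Y + q_W)) − 39q_Y − q_Y².
∂π/∂q_Y = 59 − 4q_Y − q_W = 0, so q_Y = 14.75 − 0.25q_W.
The reaction-function slope is −0.25, so a 12-unit rise in q_W moves q_Y by −0.25 × 12 = −3. Y's best response falls — the actions are strategic substitutes.

-3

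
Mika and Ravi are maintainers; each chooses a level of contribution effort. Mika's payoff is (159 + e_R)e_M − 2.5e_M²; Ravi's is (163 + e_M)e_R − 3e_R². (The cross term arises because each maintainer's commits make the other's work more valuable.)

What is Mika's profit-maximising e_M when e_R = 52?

42.2

Expanding Mika's payoff: 159e_M + e_Re_M − 2.5e_M².
∂π/∂e_M = 159 + e_R − 5e_M = 0, so e_M = 31.8 + 0.2e_R.
At e_R = 52: e_M = 31.8 + 0.2·52 = 42.2.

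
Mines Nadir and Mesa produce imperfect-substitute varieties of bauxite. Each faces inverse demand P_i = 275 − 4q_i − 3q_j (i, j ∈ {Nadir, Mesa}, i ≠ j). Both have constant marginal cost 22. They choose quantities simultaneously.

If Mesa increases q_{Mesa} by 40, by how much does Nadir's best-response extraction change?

Mine Nadir's profit: π = q_{Nadir}(275 − 4q_{Nadir} − 3q_{Mesa}) − 22q_{Nadir}.
∂π/∂q_{Nadir} = 253 − 8q_{Nadir} − 3q_{Mesa} = 0 ⇒ q_{Nadir} = 31.625 − 0.375q_{Mesa}.
The reaction-function slope is −0.375, so a 40-unit rise in q_{Mesa} moves q_{Nadir} by −0.375 × 40 = −15. Nadir's best response falls — the actions are strategic substitutes.

-15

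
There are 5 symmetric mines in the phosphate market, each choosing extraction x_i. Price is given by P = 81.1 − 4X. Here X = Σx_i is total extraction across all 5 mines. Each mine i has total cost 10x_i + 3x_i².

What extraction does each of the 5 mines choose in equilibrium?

2.37

A representative mine's profit is π_i = x_i(81.1 − 4X) − 10x_i − 3x_i², with X = x_i + Σ_{j≠i} x_j.
First-order condition: 71.1 − 14x_i − 4Σ_{j≠i} x_j = 0.
Imposing symmetry (x_j = x for all j) turns Σ_{j≠i} x_j into 4x, so 71.1 = 30x and x = 2.37.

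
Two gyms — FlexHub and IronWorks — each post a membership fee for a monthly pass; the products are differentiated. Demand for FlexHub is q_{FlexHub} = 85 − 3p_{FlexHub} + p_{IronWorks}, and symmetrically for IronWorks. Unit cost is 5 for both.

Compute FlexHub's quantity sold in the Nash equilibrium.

FlexHub's profit: π = (p_{FlexHub} − 5)(85 − 3p_{FlexHub} + p_{IronWorks}).
∂π/∂p_{FlexHub} = 100 − 6p_{FlexHub} + p_{IronWorks} = 0 ⇒ p_{FlexHub} = 50/3 + (1/6)p_{IronWorks}.
The game is symmetric, so in equilibrium p_{IronWorks} = p_{FlexHub}: the reaction function gives (5/6)p_{FlexHub} = 50/3, hence p_{FlexHub} = 20.
q_{FlexHub} = 85 − 3·20 + 20 = 45.

45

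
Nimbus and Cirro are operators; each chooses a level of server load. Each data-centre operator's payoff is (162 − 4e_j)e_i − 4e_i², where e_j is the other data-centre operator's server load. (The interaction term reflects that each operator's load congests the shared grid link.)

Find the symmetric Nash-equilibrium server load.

13.5

Nimbus's payoff is (162 − 4e_C)e_N − 4e_N².
∂π/∂e_N = 162 − 4e_C − 8e_N = 0, so e_N = 20.25 − 0.5e_C.
Setting e_N = e_C in the reaction function: e_N = 20.25 − 0.5e_N, so e_N = 20.25 / 1.5 = 13.5.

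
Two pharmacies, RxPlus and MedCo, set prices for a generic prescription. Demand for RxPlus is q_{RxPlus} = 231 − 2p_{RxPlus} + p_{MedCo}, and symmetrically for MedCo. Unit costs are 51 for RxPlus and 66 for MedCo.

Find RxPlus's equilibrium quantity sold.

124

RxPlus's profit: π = (p_{RxPlus} − 51)(231 − 2p_{RxPlus} + p_{MedCo}).
∂π/∂p_{RxPlus} = 333 − 4p_{RxPlus} + p_{MedCo} = 0 ⇒ p_{RxPlus} = 83.25 + 0.25p_{MedCo}.
Similarly p_{MedCo} = 90.75 + 0.25p_{RxPlus}.
Substituting the second reaction function into the first: p_{RxPlus} = 83.25 + 0.25(90.75 + 0.25p_{RxPlus}), which gives 0.9375p_{RxPlus} = 105.9375 ⇒ p_{RxPlus} = 113.
Then p_{MedCo} = 90.75 + 0.25·113 = 119.
q_{RxPlus} = 231 − 2·113 + 119 = 124.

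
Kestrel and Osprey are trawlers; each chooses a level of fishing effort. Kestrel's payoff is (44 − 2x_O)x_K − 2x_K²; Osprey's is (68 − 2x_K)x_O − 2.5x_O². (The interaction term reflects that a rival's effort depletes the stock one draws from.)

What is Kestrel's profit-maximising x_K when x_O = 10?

Expanding Kestrel's payoff: 44x_K − 2x_Ox_K − 2x_K².
∂π/∂x_K = 44 − 2x_O − 4x_K = 0, so x_K = 11 − 0.5x_O.
At x_O = 10: x_K = 11 − 0.5·10 = 6.

6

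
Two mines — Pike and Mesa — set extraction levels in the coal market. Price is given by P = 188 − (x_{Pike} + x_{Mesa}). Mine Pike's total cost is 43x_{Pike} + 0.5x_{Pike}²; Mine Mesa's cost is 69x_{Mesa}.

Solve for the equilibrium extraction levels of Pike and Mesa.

34.2, 42.4

Mine Pike's profit: π = x_{Pike}(188 − (x_{Pike} + x_{Mesa})) − 43x_{Pike} − 0.5x_{Pike}².
∂π/∂x_{Pike} = 145 − 3x_{Pike} − x_{Mesa} = 0, so x_{Pike} = 145/3 − (1/3)x_{Mesa}.
For Mesa: ∂π/∂x_{Mesa} = 119 − 2x_{Mesa} − x_{Pike} = 0 ⇒ x_{Mesa} = 59.5 − 0.5x_{Pike}.
Substituting the second reaction function into the first: x_{Pike} = 145/3 − (1/3)(59.5 − 0.5x_{Pike}), which gives (5/6)x_{Pike} = 28.5 ⇒ x_{Pike} = 34.2.
Then x_{Mesa} = 59.5 − 0.5·34.2 = 42.4.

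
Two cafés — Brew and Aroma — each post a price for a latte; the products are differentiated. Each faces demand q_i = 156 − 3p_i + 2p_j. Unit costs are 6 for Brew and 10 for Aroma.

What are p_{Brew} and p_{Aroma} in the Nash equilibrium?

44.25, 45.75

Brew's profit: π = (p_{Brew} − 6)(156 − 3p_{Brew} + 2p_{Aroma}).
∂π/∂p_{Brew} = 174 − 6p_{Brew} + 2p_{Aroma} = 0 ⇒ p_{Brew} = 29 + (1/3)p_{Aroma}.
Similarly p_{Aroma} = 31 + (1/3)p_{Brew}.
Plugging p_{Aroma} into Brew's best response: p_{Brew} = 29 + (1/3)(31 + (1/3)p_{Brew}) ⇒ (8/9)p_{Brew} = 118/3, so p_{Brew} = 44.25.
Then p_{Aroma} = 31 + (1/3)·44.25 = 45.75.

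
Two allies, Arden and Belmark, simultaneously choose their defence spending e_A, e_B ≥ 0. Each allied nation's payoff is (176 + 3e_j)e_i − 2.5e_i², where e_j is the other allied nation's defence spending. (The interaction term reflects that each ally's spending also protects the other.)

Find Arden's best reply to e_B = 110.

Arden's payoff is (176 + 3e_B)e_A − 2.5e_A².
∂π/∂e_A = 176 + 3e_B − 5e_A = 0, so e_A = 35.2 + 0.6e_B.
At e_B = 110: e_A = 35.2 + 0.6·110 = 101.2.

101.2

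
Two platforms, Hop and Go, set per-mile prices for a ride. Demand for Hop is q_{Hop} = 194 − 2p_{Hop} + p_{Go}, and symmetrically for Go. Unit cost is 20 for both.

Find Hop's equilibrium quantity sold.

116

Hop's profit: π = (p_{Hop} − 20)(194 − 2p_{Hop} + p_{Go}).
∂π/∂p_{Hop} = 234 − 4p_{Hop} + p_{Go} = 0 ⇒ p_{Hop} = 58.5 + 0.25p_{Go}.
By symmetry p_{Go} = p_{Hop}; substituting into the reaction function, 0.75p_{Hop} = 58.5 and p_{Hop} = 78.
q_{Hop} = 194 − 2·78 + 78 = 116.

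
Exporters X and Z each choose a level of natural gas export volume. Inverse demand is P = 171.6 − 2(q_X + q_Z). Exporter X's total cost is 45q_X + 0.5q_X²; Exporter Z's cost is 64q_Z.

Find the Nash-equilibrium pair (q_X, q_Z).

18.2, 17.8

Exporter X's profit: π = q_X(171.6 − 2(q_X + q_Z)) − 45q_X − 0.5q_X².
∂π/∂q_X = 126.6 − 5q_X − 2q_Z = 0, so q_X = 25.32 − 0.4q_Z.
For Z: ∂π/∂q_Z = 107.6 − 4q_Z − 2q_X = 0 ⇒ q_Z = 26.9 − 0.5q_X.
Solving the two reaction functions simultaneously: (1 − (−0.4)(−0.5))q_X = 25.32 − 0.4·26.9, so 0.8q_X = 14.56 and q_X = 18.2.
Then q_Z = 26.9 − 0.5·18.2 = 17.8.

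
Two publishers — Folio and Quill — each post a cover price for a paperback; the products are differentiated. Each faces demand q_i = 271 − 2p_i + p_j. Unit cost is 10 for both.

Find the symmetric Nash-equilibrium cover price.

97

Folio's profit: π = (p_{Folio} − 10)(271 − 2p_{Folio} + p_{Quill}).
∂π/∂p_{Folio} = 291 − 4p_{Folio} + p_{Quill} = 0 ⇒ p_{Folio} = 72.75 + 0.25p_{Quill}.
The game is symmetric, so in equilibrium p_{Quill} = p_{Folio}: the reaction function gives 0.75p_{Folio} = 72.75, hence p_{Folio} = 97.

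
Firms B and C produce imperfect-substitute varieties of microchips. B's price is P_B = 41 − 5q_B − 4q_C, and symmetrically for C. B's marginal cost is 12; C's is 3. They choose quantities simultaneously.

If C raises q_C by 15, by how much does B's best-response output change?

Firm B's profit: π = q_B(41 − 5q_B − 4q_C) − 12q_B.
∂π/∂q_B = 29 − 10q_B − 4q_C = 0 ⇒ q_B = 2.9 − 0.4q_C.
The reaction-function slope is −0.4, so a 15-unit rise in q_C moves q_B by −0.4 × 15 = −6. B's best response falls — the actions are strategic substitutes.

-6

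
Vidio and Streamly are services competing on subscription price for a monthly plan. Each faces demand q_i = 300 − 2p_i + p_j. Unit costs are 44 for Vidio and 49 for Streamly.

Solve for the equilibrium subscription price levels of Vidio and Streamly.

Vidio's profit: π = (p_{Vidio} − 44)(300 − 2p_{Vidio} + p_{Streamly}).
∂π/∂p_{Vidio} = 388 − 4p_{Vidio} + p_{Streamly} = 0 ⇒ p_{Vidio} = 97 + 0.25p_{Streamly}.
Similarly p_{Streamly} = 99.5 + 0.25p_{Vidio}.
Solving the two reaction functions simultaneously: (1 − (0.25)(0.25))p_{Vidio} = 97 + 0.25·99.5, so 0.9375p_{Vidio} = 121.875 and p_{Vidio} = 130.
Then p_{Streamly} = 99.5 + 0.25·130 = 132.

130, 132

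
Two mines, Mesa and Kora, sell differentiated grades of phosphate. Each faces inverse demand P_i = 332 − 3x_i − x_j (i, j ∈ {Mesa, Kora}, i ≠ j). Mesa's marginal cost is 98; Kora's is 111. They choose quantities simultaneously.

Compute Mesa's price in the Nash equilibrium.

199.4

Mine Mesa's profit: π = x_{Mesa}(332 − 3x_{Mesa} − x_{Kora}) − 98x_{Mesa}.
∂π/∂x_{Mesa} = 234 − 6x_{Mesa} − x_{Kora} = 0 ⇒ x_{Mesa} = 39 − (1/6)x_{Kora}.
Similarly x_{Kora} = 221/6 − (1/6)x_{Mesa}.
Solving the two reaction functions simultaneously: (1 − (−1/6)(−1/6))x_{Mesa} = 39 − (1/6)·(221/6), so (35/36)x_{Mesa} = 1183/36 and x_{Mesa} = 33.8.
Then x_{Kora} = 221/6 − (1/6)·33.8 = 31.2.
P_{Mesa} = 332 − 3·33.8 − 31.2 = 199.4.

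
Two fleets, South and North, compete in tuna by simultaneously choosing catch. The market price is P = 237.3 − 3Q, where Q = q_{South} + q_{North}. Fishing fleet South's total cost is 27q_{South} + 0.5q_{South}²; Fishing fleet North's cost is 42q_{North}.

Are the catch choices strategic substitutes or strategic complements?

Fishing fleet South's profit: π = q_{South}(237.3 − 3(q_{South} + q_{North})) − 27q_{South} − 0.5q_{South}².
∂π/∂q_{South} = 210.3 − 7q_{South} − 3q_{North} = 0, so q_{South} = 2103/70 − (3/7)q_{North}.
The best-response slope dq_{South}/dq_{North} = −3/7 < 0: the reaction function is downward-sloping, so the choices are strategic substitutes.

strategic substitutes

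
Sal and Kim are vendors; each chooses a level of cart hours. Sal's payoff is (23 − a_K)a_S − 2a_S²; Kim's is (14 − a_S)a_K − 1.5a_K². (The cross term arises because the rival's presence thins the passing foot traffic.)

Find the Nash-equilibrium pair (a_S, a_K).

5, 3

Expanding Sal's payoff: 23a_S − a_Ka_S − 2a_S².
∂π/∂a_S = 23 − a_K − 4a_S = 0, so a_S = 5.75 − 0.25a_K.
Likewise for Kim: a_K = 14/3 − (1/3)a_S.
Plugging a_K into Sal's best response: a_S = 5.75 − 0.25(14/3 − (1/3)a_S) ⇒ (11/12)a_S = 55/12, so a_S = 5.
Then a_K = 14/3 − (1/3)·5 = 3.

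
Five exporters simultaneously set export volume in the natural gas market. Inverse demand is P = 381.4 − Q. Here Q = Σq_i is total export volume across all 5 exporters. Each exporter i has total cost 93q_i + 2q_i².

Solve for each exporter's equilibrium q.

A representative exporter's profit is π_i = q_i(381.4 − Q) − 93q_i − 2q_i², with Q = q_i + Σ_{j≠i} q_j.
First-order condition: 288.4 − 6q_i − Σ_{j≠i} q_j = 0.
Imposing symmetry (q_j = q for all j) turns Σ_{j≠i} q_j into 4q, so 288.4 = 10q and q = 28.84.

28.84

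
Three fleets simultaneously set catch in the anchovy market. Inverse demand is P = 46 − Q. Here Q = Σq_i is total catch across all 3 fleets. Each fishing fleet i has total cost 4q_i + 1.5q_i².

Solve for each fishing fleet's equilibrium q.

6

A representative fishing fleet's profit is π_i = q_i(46 − Q) − 4q_i − 1.5q_i², with Q = q_i + Σ_{j≠i} q_j.
First-order condition: 42 − 5q_i − Σ_{j≠i} q_j = 0.
In a symmetric equilibrium every fishing fleet chooses the same q, so Σ_{j≠i} q_j = 2q. The condition becomes 42 − 7q = 0, giving q = 42/7 = 6.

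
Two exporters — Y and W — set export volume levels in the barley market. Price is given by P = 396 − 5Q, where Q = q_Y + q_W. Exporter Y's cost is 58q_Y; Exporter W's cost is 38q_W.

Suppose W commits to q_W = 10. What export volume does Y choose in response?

Exporter Y's profit: π = q_Y(396 − 5(q_Y + q_W)) − 58q_Y.
∂π/∂q_Y = 338 − 10q_Y − 5q_W = 0, so q_Y = 33.8 − 0.5q_W.
At q_W = 10: q_Y = 33.8 − 0.5·10 = 28.8.

28.8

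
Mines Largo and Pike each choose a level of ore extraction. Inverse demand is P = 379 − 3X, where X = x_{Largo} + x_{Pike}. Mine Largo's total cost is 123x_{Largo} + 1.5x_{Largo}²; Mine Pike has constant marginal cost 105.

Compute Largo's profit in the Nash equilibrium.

Mine Largo's profit: π = x_{Largo}(379 − 3(x_{Largo} + x_{Pike})) − 123x_{Largo} − 1.5x_{Largo}².
∂π/∂x_{Largo} = 256 − 9x_{Largo} − 3x_{Pike} = 0, so x_{Largo} = 256/9 − (1/3)x_{Pike}.
For Pike: ∂π/∂x_{Pike} = 274 − 6x_{Pike} − 3x_{Largo} = 0 ⇒ x_{Pike} = 137/3 − 0.5x_{Largo}.
Plugging x_{Pike} into Largo's best response: x_{Largo} = 256/9 − (1/3)(137/3 − 0.5x_{Largo}) ⇒ (5/6)x_{Largo} = 119/9, so x_{Largo} = 238/15.
Then x_{Pike} = 137/3 − 0.5·(238/15) = 566/15.
Price P = 379 − 3·53.6 = 218.2.
Largo's profit: (218.2 − 123)·(238/15) − 1.5(238/15)² = 1132.88.

1132.88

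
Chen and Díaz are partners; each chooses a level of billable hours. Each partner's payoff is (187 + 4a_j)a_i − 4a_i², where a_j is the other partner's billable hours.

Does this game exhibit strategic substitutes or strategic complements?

Chen's payoff is (187 + 4a_D)a_C − 4a_C².
∂π/∂a_C = 187 + 4a_D − 8a_C = 0, so a_C = 23.375 + 0.5a_D.
The best-response slope da_C/da_D = 0.5 > 0: the reaction function is upward-sloping, so the choices are strategic complements.

strategic complements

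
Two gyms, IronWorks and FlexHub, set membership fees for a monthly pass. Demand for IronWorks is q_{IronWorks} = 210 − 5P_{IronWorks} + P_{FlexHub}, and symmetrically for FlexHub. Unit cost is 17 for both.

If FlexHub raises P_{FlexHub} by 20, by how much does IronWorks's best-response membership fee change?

IronWorks's profit: π = (P_{IronWorks} − 17)(210 − 5P_{IronWorks} + P_{FlexHub}).
∂π/∂P_{IronWorks} = 295 − 10P_{IronWorks} + P_{FlexHub} = 0 ⇒ P_{IronWorks} = 29.5 + 0.1P_{FlexHub}.
The reaction-function slope is 0.1, so a 20-unit rise in P_{FlexHub} moves P_{IronWorks} by 0.1 × 20 = 2. IronWorks's best response rises — the actions are strategic complements.

2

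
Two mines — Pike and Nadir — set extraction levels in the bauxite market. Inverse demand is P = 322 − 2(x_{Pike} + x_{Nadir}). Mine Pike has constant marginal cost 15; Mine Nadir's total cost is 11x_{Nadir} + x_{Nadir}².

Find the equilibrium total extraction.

Mine Pike's profit: π = x_{Pike}(322 − 2(x_{Pike} + x_{Nadir})) − 15x_{Pike}.
∂π/∂x_{Pike} = 307 − 4x_{Pike} − 2x_{Nadir} = 0, so x_{Pike} = 76.75 − 0.5x_{Nadir}.
For Nadir: ∂π/∂x_{Nadir} = 311 − 6x_{Nadir} − 2x_{Pike} = 0 ⇒ x_{Nadir} = 311/6 − (1/3)x_{Pike}.
Plugging x_{Nadir} into Pike's best response: x_{Pike} = 76.75 − 0.5(311/6 − (1/3)x_{Pike}) ⇒ (5/6)x_{Pike} = 305/6, so x_{Pike} = 61.
Then x_{Nadir} = 311/6 − (1/3)·61 = 31.5.
Total extraction: 61 + 31.5 = 92.5.

92.5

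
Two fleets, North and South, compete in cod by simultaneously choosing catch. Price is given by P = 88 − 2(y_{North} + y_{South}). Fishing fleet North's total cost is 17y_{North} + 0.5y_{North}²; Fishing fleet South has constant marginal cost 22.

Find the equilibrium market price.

Fishing fleet North's profit: π = y_{North}(88 − 2(y_{North} + y_{South})) − 17y_{North} − 0.5y_{North}².
∂π/∂y_{North} = 71 − 5y_{North} − 2y_{South} = 0, so y_{North} = 14.2 − 0.4y_{South}.
For South: ∂π/∂y_{South} = 66 − 4y_{South} − 2y_{North} = 0 ⇒ y_{South} = 16.5 − 0.5y_{North}.
Solving the two reaction functions simultaneously: (1 − (−0.4)(−0.5))y_{North} = 14.2 − 0.4·16.5, so 0.8y_{North} = 7.6 and y_{North} = 9.5.
Then y_{South} = 16.5 − 0.5·9.5 = 11.75.
Equilibrium price: P = 88 − 2·21.25 = 45.5.

45.5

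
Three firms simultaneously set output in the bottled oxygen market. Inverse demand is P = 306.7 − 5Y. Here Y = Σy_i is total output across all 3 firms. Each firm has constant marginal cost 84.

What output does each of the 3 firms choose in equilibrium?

11.135

A representative firm's profit is π_i = y_i(306.7 − 5Y) − 84y_i, with Y = y_i + Σ_{j≠i} y_j.
First-order condition: 222.7 − 10y_i − 5Σ_{j≠i} y_j = 0.
Imposing symmetry (y_j = y for all j) turns Σ_{j≠i} y_j into 2y, so 222.7 = 20y and y = 11.135.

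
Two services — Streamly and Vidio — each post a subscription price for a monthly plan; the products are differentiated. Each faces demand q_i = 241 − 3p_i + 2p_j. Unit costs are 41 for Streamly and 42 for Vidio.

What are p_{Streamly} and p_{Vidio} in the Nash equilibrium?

Streamly's profit: π = (p_{Streamly} − 41)(241 − 3p_{Streamly} + 2p_{Vidio}).
∂π/∂p_{Streamly} = 364 − 6p_{Streamly} + 2p_{Vidio} = 0 ⇒ p_{Streamly} = 182/3 + (1/3)p_{Vidio}.
Similarly p_{Vidio} = 367/6 + (1/3)p_{Streamly}.
Plugging p_{Vidio} into Streamly's best response: p_{Streamly} = 182/3 + (1/3)(367/6 + (1/3)p_{Streamly}) ⇒ (8/9)p_{Streamly} = 1459/18, so p_{Streamly} = 91.1875.
Then p_{Vidio} = 367/6 + (1/3)·91.1875 = 91.5625.

91.1875, 91.5625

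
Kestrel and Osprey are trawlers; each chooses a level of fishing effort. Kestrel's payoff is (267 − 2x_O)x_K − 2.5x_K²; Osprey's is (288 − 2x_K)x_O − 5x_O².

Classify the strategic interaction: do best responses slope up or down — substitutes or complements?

strategic substitutes

Expanding Kestrel's payoff: 267x_K − 2x_Ox_K − 2.5x_K².
∂π/∂x_K = 267 − 2x_O − 5x_K = 0, so x_K = 53.4 − 0.4x_O.
The best-response slope dx_K/dx_O = −0.4 < 0: the reaction function is downward-sloping, so the choices are strategic substitutes.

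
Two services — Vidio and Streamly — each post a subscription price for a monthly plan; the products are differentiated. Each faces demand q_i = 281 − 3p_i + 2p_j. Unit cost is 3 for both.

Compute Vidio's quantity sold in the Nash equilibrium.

208.5

Vidio's profit: π = (p_{Vidio} − 3)(281 − 3p_{Vidio} + 2p_{Streamly}).
∂π/∂p_{Vidio} = 290 − 6p_{Vidio} + 2p_{Streamly} = 0 ⇒ p_{Vidio} = 145/3 + (1/3)p_{Streamly}.
The game is symmetric, so in equilibrium p_{Streamly} = p_{Vidio}: the reaction function gives (2/3)p_{Vidio} = 145/3, hence p_{Vidio} = 72.5.
q_{Vidio} = 281 − 3·72.5 + 2·72.5 = 208.5.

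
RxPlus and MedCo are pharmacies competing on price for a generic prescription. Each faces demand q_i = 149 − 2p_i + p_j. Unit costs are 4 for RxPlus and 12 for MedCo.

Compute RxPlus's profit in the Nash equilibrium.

4880.72

RxPlus's profit: π = (p_{RxPlus} − 4)(149 − 2p_{RxPlus} + p_{MedCo}).
∂π/∂p_{RxPlus} = 157 − 4p_{RxPlus} + p_{MedCo} = 0 ⇒ p_{RxPlus} = 39.25 + 0.25p_{MedCo}.
Similarly p_{MedCo} = 43.25 + 0.25p_{RxPlus}.
Solving the two reaction functions simultaneously: (1 − (0.25)(0.25))p_{RxPlus} = 39.25 + 0.25·43.25, so 0.9375p_{RxPlus} = 50.0625 and p_{RxPlus} = 53.4.
Then p_{MedCo} = 43.25 + 0.25·53.4 = 56.6.
q_{RxPlus} = 149 − 2·53.4 + 56.6 = 98.8.
Profit = (53.4 − 4)·98.8 = 4880.72.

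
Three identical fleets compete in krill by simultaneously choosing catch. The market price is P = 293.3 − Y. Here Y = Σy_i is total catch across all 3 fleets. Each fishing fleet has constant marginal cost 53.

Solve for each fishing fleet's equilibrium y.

60.075

A representative fishing fleet's profit is π_i = y_i(293.3 − Y) − 53y_i, with Y = y_i + Σ_{j≠i} y_j.
First-order condition: 240.3 − 2y_i − Σ_{j≠i} y_j = 0.
With identical fishing fleets, set every y_j = y: then 240.3 − 2y − 2y = 0, i.e. y = 240.3/4 = 60.075.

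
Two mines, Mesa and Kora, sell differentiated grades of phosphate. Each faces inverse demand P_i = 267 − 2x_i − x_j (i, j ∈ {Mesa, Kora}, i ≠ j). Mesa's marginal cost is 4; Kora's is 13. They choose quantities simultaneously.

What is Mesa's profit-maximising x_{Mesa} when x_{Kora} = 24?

59.75

Mine Mesa's profit: π = x_{Mesa}(267 − 2x_{Mesa} − x_{Kora}) − 4x_{Mesa}.
∂π/∂x_{Mesa} = 263 − 4x_{Mesa} − x_{Kora} = 0 ⇒ x_{Mesa} = 65.75 − 0.25x_{Kora}.
At x_{Kora} = 24: x_{Mesa} = 65.75 − 0.25·24 = 59.75.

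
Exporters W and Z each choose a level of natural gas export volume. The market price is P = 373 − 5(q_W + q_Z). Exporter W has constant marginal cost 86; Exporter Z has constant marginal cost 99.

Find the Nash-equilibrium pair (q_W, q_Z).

20, 17.4

Exporter W's profit: π = q_W(373 − 5(q_W + q_Z)) − 86q_W.
∂π/∂q_W = 287 − 10q_W − 5q_Z = 0, so q_W = 28.7 − 0.5q_Z.
By the same steps for Z: q_Z = 27.4 − 0.5q_W.
Solving the two reaction functions simultaneously: (1 − (−0.5)(−0.5))q_W = 28.7 − 0.5·27.4, so 0.75q_W = 15 and q_W = 20.
Then q_Z = 27.4 − 0.5·20 = 17.4.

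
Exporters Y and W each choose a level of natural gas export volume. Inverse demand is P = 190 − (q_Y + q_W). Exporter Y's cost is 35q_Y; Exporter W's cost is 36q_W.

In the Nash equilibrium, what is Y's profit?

Exporter Y's profit: π = q_Y(190 − (q_Y + q_W)) − 35q_Y.
∂π/∂q_Y = 155 − 2q_Y − q_W = 0, so q_Y = 77.5 − 0.5q_W.
By the same steps for W: q_W = 77 − 0.5q_Y.
Plugging q_W into Y's best response: q_Y = 77.5 − 0.5(77 − 0.5q_Y) ⇒ 0.75q_Y = 39, so q_Y = 52.
Then q_W = 77 − 0.5·52 = 51.
Price P = 190 − 103 = 87.
Y's profit: (87 − 35)·52 = 2704.

2704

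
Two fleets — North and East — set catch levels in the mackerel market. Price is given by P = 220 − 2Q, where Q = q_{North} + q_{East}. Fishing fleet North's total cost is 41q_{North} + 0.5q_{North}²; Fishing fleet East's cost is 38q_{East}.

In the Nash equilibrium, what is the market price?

107

Fishing fleet North's profit: π = q_{North}(220 − 2(q_{North} + q_{East})) − 41q_{North} − 0.5q_{North}².
∂π/∂q_{North} = 179 − 5q_{North} − 2q_{East} = 0, so q_{North} = 35.8 − 0.4q_{East}.
For East: ∂π/∂q_{East} = 182 − 4q_{East} − 2q_{North} = 0 ⇒ q_{East} = 45.5 − 0.5q_{North}.
Solving the two reaction functions simultaneously: (1 − (−0.4)(−0.5))q_{North} = 35.8 − 0.4·45.5, so 0.8q_{North} = 17.6 and q_{North} = 22.
Then q_{East} = 45.5 − 0.5·22 = 34.5.
Equilibrium price: P = 220 − 2·56.5 = 107.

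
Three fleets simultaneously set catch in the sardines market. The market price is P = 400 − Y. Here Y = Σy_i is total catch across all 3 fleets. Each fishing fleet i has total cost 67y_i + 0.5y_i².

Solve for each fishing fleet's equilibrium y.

66.6

A representative fishing fleet's profit is π_i = y_i(400 − Y) − 67y_i − 0.5y_i², with Y = y_i + Σ_{j≠i} y_j.
First-order condition: 333 − 3y_i − Σ_{j≠i} y_j = 0.
Imposing symmetry (y_j = y for all j) turns Σ_{j≠i} y_j into 2y, so 333 = 5y and y = 66.6.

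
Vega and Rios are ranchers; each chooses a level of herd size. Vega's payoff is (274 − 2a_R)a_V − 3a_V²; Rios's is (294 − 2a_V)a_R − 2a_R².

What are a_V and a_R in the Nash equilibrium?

Expanding Vega's payoff: 274a_V − 2a_Ra_V − 3a_V².
∂π/∂a_V = 274 − 2a_R − 6a_V = 0, so a_V = 137/3 − (1/3)a_R.
Likewise for Rios: a_R = 73.5 − 0.5a_V.
Solving the two reaction functions simultaneously: (1 − (−1/3)(−0.5))a_V = 137/3 − (1/3)·73.5, so (5/6)a_V = 127/6 and a_V = 25.4.
Then a_R = 73.5 − 0.5·25.4 = 60.8.

25.4, 60.8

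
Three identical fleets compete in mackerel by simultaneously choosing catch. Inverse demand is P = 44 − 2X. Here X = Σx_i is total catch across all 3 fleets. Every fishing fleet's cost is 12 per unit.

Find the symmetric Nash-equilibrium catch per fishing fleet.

A representative fishing fleet's profit is π_i = x_i(44 − 2X) − 12x_i, with X = x_i + Σ_{j≠i} x_j.
First-order condition: 32 − 4x_i − 2Σ_{j≠i} x_j = 0.
Imposing symmetry (x_j = x for all j) turns Σ_{j≠i} x_j into 2x, so 32 = 8x and x = 4.

4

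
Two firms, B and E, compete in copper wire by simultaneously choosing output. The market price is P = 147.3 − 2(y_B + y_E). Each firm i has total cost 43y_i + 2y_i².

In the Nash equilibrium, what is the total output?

Firm B's profit: π = y_B(147.3 − 2(y_B + y_E)) − 43y_B − 2y_B².
∂π/∂y_B = 104.3 − 8y_B − 2y_E = 0, so y_B = 13.0375 − 0.25y_E.
By symmetry y_E = y_B; substituting into the reaction function, 1.25y_B = 13.0375 and y_B = 10.43.
Total output: 10.43 + 10.43 = 20.86.

20.86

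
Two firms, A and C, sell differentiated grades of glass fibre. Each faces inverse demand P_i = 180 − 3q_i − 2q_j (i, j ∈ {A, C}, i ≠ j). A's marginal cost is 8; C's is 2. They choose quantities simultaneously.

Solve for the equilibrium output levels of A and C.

21.125, 22.625

Firm A's profit: π = q_A(180 − 3q_A − 2q_C) − 8q_A.
∂π/∂q_A = 172 − 6q_A − 2q_C = 0 ⇒ q_A = 86/3 − (1/3)q_C.
Similarly q_C = 89/3 − (1/3)q_A.
Substituting the second reaction function into the first: q_A = 86/3 − (1/3)(89/3 − (1/3)q_A), which gives (8/9)q_A = 169/9 ⇒ q_A = 21.125.
Then q_C = 89/3 − (1/3)·21.125 = 22.625.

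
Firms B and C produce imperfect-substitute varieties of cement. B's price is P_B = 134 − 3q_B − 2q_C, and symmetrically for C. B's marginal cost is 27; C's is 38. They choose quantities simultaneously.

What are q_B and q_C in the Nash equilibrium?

14.0625, 11.3125

Firm B's profit: π = q_B(134 − 3q_B − 2q_C) − 27q_B.
∂π/∂q_B = 107 − 6q_B − 2q_C = 0 ⇒ q_B = 107/6 − (1/3)q_C.
Similarly q_C = 16 − (1/3)q_B.
Substituting the second reaction function into the first: q_B = 107/6 − (1/3)(16 − (1/3)q_B), which gives (8/9)q_B = 12.5 ⇒ q_B = 14.0625.
Then q_C = 16 − (1/3)·14.0625 = 11.3125.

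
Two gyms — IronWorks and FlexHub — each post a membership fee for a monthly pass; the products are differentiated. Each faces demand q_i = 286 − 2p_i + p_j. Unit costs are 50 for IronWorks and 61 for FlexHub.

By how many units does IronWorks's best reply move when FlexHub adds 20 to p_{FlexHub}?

5

IronWorks's profit: π = (p_{IronWorks} − 50)(286 − 2p_{IronWorks} + p_{FlexHub}).
∂π/∂p_{IronWorks} = 386 − 4p_{IronWorks} + p_{FlexHub} = 0 ⇒ p_{IronWorks} = 96.5 + 0.25p_{FlexHub}.
The reaction-function slope is 0.25, so a 20-unit rise in p_{FlexHub} moves p_{IronWorks} by 0.25 × 20 = 5. IronWorks's best response rises — the actions are strategic complements.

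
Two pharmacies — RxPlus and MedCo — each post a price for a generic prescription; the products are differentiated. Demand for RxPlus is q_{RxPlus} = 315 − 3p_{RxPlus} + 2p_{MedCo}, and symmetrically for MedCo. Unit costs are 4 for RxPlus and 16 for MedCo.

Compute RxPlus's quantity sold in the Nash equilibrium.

240

RxPlus's profit: π = (p_{RxPlus} − 4)(315 − 3p_{RxPlus} + 2p_{MedCo}).
∂π/∂p_{RxPlus} = 327 − 6p_{RxPlus} + 2p_{MedCo} = 0 ⇒ p_{RxPlus} = 54.5 + (1/3)p_{MedCo}.
Similarly p_{MedCo} = 60.5 + (1/3)p_{RxPlus}.
Substituting the second reaction function into the first: p_{RxPlus} = 54.5 + (1/3)(60.5 + (1/3)p_{RxPlus}), which gives (8/9)p_{RxPlus} = 224/3 ⇒ p_{RxPlus} = 84.
Then p_{MedCo} = 60.5 + (1/3)·84 = 88.5.
q_{RxPlus} = 315 − 3·84 + 2·88.5 = 240.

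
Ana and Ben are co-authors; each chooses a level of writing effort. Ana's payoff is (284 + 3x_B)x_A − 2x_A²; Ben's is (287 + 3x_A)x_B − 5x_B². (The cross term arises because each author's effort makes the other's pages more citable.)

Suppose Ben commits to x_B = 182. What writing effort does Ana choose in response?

207.5

Expanding Ana's payoff: 284x_A + 3x_Bx_A − 2x_A².
∂π/∂x_A = 284 + 3x_B − 4x_A = 0, so x_A = 71 + 0.75x_B.
At x_B = 182: x_A = 71 + 0.75·182 = 207.5.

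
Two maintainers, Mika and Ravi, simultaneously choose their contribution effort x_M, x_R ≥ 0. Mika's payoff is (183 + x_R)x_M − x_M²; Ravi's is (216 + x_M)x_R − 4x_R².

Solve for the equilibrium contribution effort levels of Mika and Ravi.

Expanding Mika's payoff: 183x_M + x_Rx_M − x_M².
∂π/∂x_M = 183 + x_R − 2x_M = 0, so x_M = 91.5 + 0.5x_R.
Likewise for Ravi: x_R = 27 + 0.125x_M.
Solving the two reaction functions simultaneously: (1 − (0.5)(0.125))x_M = 91.5 + 0.5·27, so 0.9375x_M = 105 and x_M = 112.
Then x_R = 27 + 0.125·112 = 41.

112, 41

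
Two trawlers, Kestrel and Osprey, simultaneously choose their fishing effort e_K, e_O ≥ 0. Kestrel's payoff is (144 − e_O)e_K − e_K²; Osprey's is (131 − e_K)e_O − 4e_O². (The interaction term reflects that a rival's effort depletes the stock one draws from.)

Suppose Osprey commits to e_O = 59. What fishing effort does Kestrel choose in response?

42.5

Expanding Kestrel's payoff: 144e_K − e_Oe_K − e_K².
∂π/∂e_K = 144 − e_O − 2e_K = 0, so e_K = 72 − 0.5e_O.
At e_O = 59: e_K = 72 − 0.5·59 = 42.5.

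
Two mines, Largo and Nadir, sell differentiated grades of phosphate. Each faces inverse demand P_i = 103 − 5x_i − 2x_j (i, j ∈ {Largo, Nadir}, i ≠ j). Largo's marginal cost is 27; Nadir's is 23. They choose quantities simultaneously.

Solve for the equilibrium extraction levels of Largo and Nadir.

6.25, 6.75

Mine Largo's profit: π = x_{Largo}(103 − 5x_{Largo} − 2x_{Nadir}) − 27x_{Largo}.
∂π/∂x_{Largo} = 76 − 10x_{Largo} − 2x_{Nadir} = 0 ⇒ x_{Largo} = 7.6 − 0.2x_{Nadir}.
Similarly x_{Nadir} = 8 − 0.2x_{Largo}.
Plugging x_{Nadir} into Largo's best response: x_{Largo} = 7.6 − 0.2(8 − 0.2x_{Largo}) ⇒ 0.96x_{Largo} = 6, so x_{Largo} = 6.25.
Then x_{Nadir} = 8 − 0.2·6.25 = 6.75.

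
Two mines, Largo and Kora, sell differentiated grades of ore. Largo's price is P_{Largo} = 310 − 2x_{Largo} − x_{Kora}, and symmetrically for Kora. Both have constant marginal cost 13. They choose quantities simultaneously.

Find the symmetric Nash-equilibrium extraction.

59.4

Mine Largo's profit: π = x_{Largo}(310 − 2x_{Largo} − x_{Kora}) − 13x_{Largo}.
∂π/∂x_{Largo} = 297 − 4x_{Largo} − x_{Kora} = 0 ⇒ x_{Largo} = 74.25 − 0.25x_{Kora}.
The game is symmetric, so in equilibrium x_{Kora} = x_{Largo}: the reaction function gives 1.25x_{Largo} = 74.25, hence x_{Largo} = 59.4.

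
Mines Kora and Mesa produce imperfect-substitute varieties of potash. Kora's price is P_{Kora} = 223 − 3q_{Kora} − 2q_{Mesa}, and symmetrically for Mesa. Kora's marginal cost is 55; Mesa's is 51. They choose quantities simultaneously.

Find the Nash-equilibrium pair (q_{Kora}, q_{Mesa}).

20.75, 21.75

Mine Kora's profit: π = q_{Kora}(223 − 3q_{Kora} − 2q_{Mesa}) − 55q_{Kora}.
∂π/∂q_{Kora} = 168 − 6q_{Kora} − 2q_{Mesa} = 0 ⇒ q_{Kora} = 28 − (1/3)q_{Mesa}.
Similarly q_{Mesa} = 86/3 − (1/3)q_{Kora}.
Substituting the second reaction function into the first: q_{Kora} = 28 − (1/3)(86/3 − (1/3)q_{Kora}), which gives (8/9)q_{Kora} = 166/9 ⇒ q_{Kora} = 20.75.
Then q_{Mesa} = 86/3 − (1/3)·20.75 = 21.75.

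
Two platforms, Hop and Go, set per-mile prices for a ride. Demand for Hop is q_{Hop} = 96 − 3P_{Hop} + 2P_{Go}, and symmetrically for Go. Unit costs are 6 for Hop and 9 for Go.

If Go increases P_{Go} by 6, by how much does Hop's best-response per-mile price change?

Hop's profit: π = (P_{Hop} − 6)(96 − 3P_{Hop} + 2P_{Go}).
∂π/∂P_{Hop} = 114 − 6P_{Hop} + 2P_{Go} = 0 ⇒ P_{Hop} = 19 + (1/3)P_{Go}.
The reaction-function slope is 1/3, so a 6-unit rise in P_{Go} moves P_{Hop} by 1/3 × 6 = 2. Hop's best response rises — the actions are strategic complements.

2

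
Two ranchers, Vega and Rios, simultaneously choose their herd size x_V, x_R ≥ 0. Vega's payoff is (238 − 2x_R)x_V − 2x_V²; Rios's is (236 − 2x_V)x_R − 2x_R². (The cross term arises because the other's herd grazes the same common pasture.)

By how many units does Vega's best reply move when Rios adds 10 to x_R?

Expanding Vega's payoff: 238x_V − 2x_Rx_V − 2x_V².
∂π/∂x_V = 238 − 2x_R − 4x_V = 0, so x_V = 59.5 − 0.5x_R.
The reaction-function slope is −0.5, so a 10-unit rise in x_R moves x_V by −0.5 × 10 = −5. Vega's best response falls — the actions are strategic substitutes.

-5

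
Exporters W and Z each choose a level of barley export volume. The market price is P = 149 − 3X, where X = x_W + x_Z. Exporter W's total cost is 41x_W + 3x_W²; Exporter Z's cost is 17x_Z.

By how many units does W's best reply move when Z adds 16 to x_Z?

Exporter W's profit: π = x_W(149 − 3(x_W + x_Z)) − 41x_W − 3x_W².
∂π/∂x_W = 108 − 12x_W − 3x_Z = 0, so x_W = 9 − 0.25x_Z.
The reaction-function slope is −0.25, so a 16-unit rise in x_Z moves x_W by −0.25 × 16 = −4. W's best response falls — the actions are strategic substitutes.

-4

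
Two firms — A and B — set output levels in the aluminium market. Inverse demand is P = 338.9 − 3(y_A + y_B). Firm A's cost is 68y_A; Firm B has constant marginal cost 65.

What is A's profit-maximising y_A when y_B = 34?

28.15

Firm A's profit: π = y_A(338.9 − 3(y_A + y_B)) − 68y_A.
∂π/∂y_A = 270.9 − 6y_A − 3y_B = 0, so y_A = 45.15 − 0.5y_B.
At y_B = 34: y_A = 45.15 − 0.5·34 = 28.15.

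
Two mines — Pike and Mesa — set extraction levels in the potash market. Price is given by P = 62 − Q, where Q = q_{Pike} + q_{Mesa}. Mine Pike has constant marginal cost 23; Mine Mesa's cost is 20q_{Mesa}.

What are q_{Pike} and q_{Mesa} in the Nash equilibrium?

12, 15

Mine Pike's profit: π = q_{Pike}(62 − (q_{Pike} + q_{Mesa})) − 23q_{Pike}.
∂π/∂q_{Pike} = 39 − 2q_{Pike} − q_{Mesa} = 0, so q_{Pike} = 19.5 − 0.5q_{Mesa}.
By the same steps for Mesa: q_{Mesa} = 21 − 0.5q_{Pike}.
Plugging q_{Mesa} into Pike's best response: q_{Pike} = 19.5 − 0.5(21 − 0.5q_{Pike}) ⇒ 0.75q_{Pike} = 9, so q_{Pike} = 12.
Then q_{Mesa} = 21 − 0.5·12 = 15.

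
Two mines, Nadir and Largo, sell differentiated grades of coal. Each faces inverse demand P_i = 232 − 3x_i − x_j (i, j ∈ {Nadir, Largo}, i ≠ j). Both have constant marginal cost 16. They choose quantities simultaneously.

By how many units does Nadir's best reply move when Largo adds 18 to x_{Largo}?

-3

Mine Nadir's profit: π = x_{Nadir}(232 − 3x_{Nadir} − x_{Largo}) − 16x_{Nadir}.
∂π/∂x_{Nadir} = 216 − 6x_{Nadir} − x_{Largo} = 0 ⇒ x_{Nadir} = 36 − (1/6)x_{Largo}.
The reaction-function slope is −1/6, so an 18-unit rise in x_{Largo} moves x_{Nadir} by −1/6 × 18 = −3. Nadir's best response falls — the actions are strategic substitutes.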